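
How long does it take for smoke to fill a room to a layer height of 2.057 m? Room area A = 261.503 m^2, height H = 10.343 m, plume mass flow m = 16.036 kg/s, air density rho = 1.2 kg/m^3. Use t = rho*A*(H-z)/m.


H - z = 8.286 m
t = 1.2 * 261.503 * 8.286 / 16.036 = 162.15 s

162.15 s


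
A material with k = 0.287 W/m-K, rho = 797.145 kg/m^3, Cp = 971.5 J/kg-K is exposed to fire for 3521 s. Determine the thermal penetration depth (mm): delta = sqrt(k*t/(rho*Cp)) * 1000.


alpha = 0.287 / (797.145 * 971.5) = 3.7060e-07 m^2/s
alpha * t = 0.0013049
delta = sqrt(0.0013049) * 1000 = 36.123 mm

36.123 mm


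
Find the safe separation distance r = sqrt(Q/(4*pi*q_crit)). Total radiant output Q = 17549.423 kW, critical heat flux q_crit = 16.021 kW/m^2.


4*pi*q_crit = 201.33
Q/(4*pi*q_crit) = 87.169
r = sqrt(87.169) = 9.3364 m

9.3364 m


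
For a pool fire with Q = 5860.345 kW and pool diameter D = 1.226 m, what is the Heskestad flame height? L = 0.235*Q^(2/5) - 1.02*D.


Q^(2/5) = 32.149
0.235 * Q^(2/5) = 7.5550
1.02 * D = 1.2505
L = 6.3045 m

6.3045 m


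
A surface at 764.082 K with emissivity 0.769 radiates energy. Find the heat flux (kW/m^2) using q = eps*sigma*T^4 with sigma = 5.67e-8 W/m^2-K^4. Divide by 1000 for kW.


T^4 = 3.4085e+11
q = 0.769 * 5.67e-8 * 3.4085e+11 / 1000 = 14.862 kW/m^2

14.862 kW/m^2


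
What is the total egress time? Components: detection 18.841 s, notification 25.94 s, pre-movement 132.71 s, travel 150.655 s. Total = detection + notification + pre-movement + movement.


Total = 18.841 + 25.94 + 132.71 + 150.655 = 328.146 s

328.146 s


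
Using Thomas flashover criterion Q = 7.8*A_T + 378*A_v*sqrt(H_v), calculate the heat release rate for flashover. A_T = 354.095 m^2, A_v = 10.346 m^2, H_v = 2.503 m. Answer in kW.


7.8*A_T = 2761.941
sqrt(H_v) = 1.5821
378*A_v*sqrt(H_v) = 6187.2
Q = 2761.941 + 6187.2 = 8949.1 kW

8949.1 kW


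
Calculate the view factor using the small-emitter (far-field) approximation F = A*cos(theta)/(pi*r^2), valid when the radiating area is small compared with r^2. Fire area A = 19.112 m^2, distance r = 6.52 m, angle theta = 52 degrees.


cos(52 deg) = 0.61566
pi*r^2 = 133.55
F = 19.112 * 0.61566 / 133.55 = 0.088106

0.088106


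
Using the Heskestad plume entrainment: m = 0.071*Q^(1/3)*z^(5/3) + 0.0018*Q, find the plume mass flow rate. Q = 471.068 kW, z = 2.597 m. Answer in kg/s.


Q^(1/3) = 7.7809
z^(5/3) = 4.9067
First term = 0.071 * 7.7809 * 4.9067 = 2.7106
Second term = 0.0018 * 471.068 = 0.84792
m = 3.5586 kg/s

3.5586 kg/s


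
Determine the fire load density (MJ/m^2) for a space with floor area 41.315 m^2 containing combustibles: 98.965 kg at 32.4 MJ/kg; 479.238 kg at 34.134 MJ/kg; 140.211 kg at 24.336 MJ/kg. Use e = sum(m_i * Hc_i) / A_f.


Total energy = 98.965*32.4 + 479.238*34.134 + 140.211*24.336
= 3206.466 + 16358.31 + 3412.175
= 22976.95 MJ
e = 22976.95 / 41.315 = 556.14 MJ/m^2

556.14 MJ/m^2


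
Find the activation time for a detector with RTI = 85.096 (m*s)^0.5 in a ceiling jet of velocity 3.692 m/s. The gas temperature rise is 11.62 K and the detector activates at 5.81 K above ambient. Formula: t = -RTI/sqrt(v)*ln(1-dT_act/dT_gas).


dT_act/dT_gas = 0.5
ln(1 - 0.5) = -0.69315
t = -85.096 / sqrt(3.692) * -0.69315 = 30.698 s

30.698 s


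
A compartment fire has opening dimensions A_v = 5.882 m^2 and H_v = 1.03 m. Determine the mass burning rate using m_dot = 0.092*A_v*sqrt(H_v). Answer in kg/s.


sqrt(H_v) = 1.0149
m_dot = 0.092 * 5.882 * 1.0149 = 0.54920 kg/s

0.54920 kg/s


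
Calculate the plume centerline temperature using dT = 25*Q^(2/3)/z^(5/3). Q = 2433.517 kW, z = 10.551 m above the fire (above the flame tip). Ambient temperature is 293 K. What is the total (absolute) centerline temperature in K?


Q^(2/3) = 180.92
z^(5/3) = 50.756
dT = 25 * 180.92 / 50.756 = 89.113 K
T = 293 + 89.113 = 382.11 K

382.11 K


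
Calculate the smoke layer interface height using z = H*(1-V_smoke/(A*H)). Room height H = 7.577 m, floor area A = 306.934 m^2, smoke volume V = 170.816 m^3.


V/(A*H) = 0.073449
1 - 0.073449 = 0.92655
z = 7.577 * 0.92655 = 7.0205 m

7.0205 m


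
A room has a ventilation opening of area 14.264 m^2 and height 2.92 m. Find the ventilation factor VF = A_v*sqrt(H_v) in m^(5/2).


sqrt(H_v) = 1.7088
VF = 14.264 * 1.7088 = 24.374 m^(5/2)

24.374 m^(5/2)


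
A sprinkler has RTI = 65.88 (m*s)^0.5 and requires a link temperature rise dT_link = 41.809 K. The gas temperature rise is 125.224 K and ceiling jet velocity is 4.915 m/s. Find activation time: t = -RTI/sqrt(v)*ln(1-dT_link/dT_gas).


dT_link/dT_gas = 0.33387
ln(1 - 0.33387) = -0.40628
t = -65.88 / sqrt(4.915) * -0.40628 = 12.073 s

12.073 s


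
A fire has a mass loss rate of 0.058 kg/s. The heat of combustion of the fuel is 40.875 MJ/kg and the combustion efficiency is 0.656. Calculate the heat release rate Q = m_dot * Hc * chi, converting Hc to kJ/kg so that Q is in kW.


Hc = 40.875 MJ/kg = 40.875 * 1000 kJ/kg = 40875 kJ/kg
Q = 0.058 kg/s * 40875 kJ/kg * 0.656 = 1555.212 kW

1555.212 kW


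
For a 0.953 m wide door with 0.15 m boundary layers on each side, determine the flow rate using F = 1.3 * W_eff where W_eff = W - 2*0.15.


W_eff = 0.953 - 0.30 = 0.653 m
F = 1.3 * 0.653 = 0.84890 persons/s

0.84890 persons/s


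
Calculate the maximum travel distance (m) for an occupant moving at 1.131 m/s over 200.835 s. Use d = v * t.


d = 1.131 * 200.835 = 227.14 m

227.14 m


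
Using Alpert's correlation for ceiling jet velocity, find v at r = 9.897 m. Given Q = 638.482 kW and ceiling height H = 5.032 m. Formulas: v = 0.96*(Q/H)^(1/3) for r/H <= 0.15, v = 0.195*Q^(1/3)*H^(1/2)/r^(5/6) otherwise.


r/H = 9.897 / 5.032 = 1.9668
r/H > 0.15, so v = 0.195*Q^(1/3)*H^(1/2)/r^(5/6)
Q^(1/3) = 8.6109
H^(1/2) = 2.2432
r^(5/6) = 6.7544
v = 0.195 * 8.6109 * 2.2432 / 6.7544 = 0.55766 m/s

0.55766 m/s


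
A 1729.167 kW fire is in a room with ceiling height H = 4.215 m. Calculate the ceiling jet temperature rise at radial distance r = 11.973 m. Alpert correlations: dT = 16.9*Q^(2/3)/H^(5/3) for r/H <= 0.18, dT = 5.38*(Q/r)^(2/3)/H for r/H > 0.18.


r/H = 11.973 / 4.215 = 2.8406
r/H > 0.18, so dT = 5.38*(Q/r)^(2/3)/H
Q/r = 144.42
(Q/r)^(2/3) = 27.527
dT = 5.38 * 27.527 / 4.215 = 35.135 K

35.135 K


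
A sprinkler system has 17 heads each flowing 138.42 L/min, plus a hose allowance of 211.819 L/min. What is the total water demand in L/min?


Sprinkler demand = 17 * 138.42 = 2353.14 L/min
Total = 2353.14 + 211.819 = 2564.959 L/min

2564.959 L/min


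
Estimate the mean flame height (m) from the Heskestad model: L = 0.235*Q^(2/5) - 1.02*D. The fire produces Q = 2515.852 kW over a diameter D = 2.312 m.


Q^(2/5) = 22.923
0.235 * Q^(2/5) = 5.3869
1.02 * D = 2.3582
L = 3.0287 m

3.0287 m


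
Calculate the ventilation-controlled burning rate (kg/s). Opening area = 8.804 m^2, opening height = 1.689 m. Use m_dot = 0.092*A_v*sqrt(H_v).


sqrt(H_v) = 1.2996
m_dot = 0.092 * 8.804 * 1.2996 = 1.0526 kg/s

1.0526 kg/s


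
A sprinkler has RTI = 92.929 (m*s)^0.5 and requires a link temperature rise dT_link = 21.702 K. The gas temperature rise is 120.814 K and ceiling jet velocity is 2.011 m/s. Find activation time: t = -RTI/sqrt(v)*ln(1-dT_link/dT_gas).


dT_link/dT_gas = 0.17963
ln(1 - 0.17963) = -0.19800
t = -92.929 / sqrt(2.011) * -0.19800 = 12.975 s

12.975 s


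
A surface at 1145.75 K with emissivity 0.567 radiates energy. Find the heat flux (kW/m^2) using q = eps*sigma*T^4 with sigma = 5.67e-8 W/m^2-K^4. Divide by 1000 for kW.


T^4 = 1.7233e+12
q = 0.567 * 5.67e-8 * 1.7233e+12 / 1000 = 55.402 kW/m^2

55.402 kW/m^2


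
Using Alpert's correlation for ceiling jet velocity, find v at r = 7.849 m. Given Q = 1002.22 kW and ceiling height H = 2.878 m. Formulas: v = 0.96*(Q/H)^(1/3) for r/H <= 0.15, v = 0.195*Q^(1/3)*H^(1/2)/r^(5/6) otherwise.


r/H = 7.849 / 2.878 = 2.7272
r/H > 0.15, so v = 0.195*Q^(1/3)*H^(1/2)/r^(5/6)
Q^(1/3) = 10.007
H^(1/2) = 1.6965
r^(5/6) = 5.5677
v = 0.195 * 10.007 * 1.6965 / 5.5677 = 0.59460 m/s

0.59460 m/s


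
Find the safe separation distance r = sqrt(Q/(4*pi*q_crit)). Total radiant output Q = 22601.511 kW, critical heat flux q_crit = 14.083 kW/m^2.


4*pi*q_crit = 176.97
Q/(4*pi*q_crit) = 127.71
r = sqrt(127.71) = 11.301 m

11.301 m


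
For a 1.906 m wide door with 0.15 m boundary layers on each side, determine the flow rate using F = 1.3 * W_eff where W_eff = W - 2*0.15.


W_eff = 1.906 - 0.30 = 1.606 m
F = 1.3 * 1.606 = 2.0878 persons/s

2.0878 persons/s


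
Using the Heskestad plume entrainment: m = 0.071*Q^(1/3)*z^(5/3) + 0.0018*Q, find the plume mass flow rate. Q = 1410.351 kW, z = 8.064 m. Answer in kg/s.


Q^(1/3) = 11.214
z^(5/3) = 32.428
First term = 0.071 * 11.214 * 32.428 = 25.820
Second term = 0.0018 * 1410.351 = 2.5386
m = 28.358 kg/s

28.358 kg/s


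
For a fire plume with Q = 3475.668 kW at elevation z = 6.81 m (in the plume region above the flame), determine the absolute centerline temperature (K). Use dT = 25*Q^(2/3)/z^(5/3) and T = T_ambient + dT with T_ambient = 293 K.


Q^(2/3) = 229.45
z^(5/3) = 24.467
dT = 25 * 229.45 / 24.467 = 234.45 K
T = 293 + 234.45 = 527.45 K

527.45 K


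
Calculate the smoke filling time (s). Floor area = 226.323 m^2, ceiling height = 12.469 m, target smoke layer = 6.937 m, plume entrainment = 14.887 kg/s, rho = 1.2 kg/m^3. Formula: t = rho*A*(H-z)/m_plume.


H - z = 5.532 m
t = 1.2 * 226.323 * 5.532 / 14.887 = 100.92 s

100.92 s


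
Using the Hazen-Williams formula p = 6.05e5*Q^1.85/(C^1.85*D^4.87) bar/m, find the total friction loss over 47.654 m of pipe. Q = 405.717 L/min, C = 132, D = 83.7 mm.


Q^1.85 = 66867
C^1.85 = 8376.5
D^4.87 = 2.3103e+09
p/m = 0.0020904 bar/m
p_total = 0.0020904 * 47.654 = 0.099617 bar

0.099617 bar


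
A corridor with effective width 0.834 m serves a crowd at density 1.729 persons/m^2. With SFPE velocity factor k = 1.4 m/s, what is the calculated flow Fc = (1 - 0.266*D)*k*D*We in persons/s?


1 - 0.266*D = 1 - 0.266*1.729 = 0.54009
Fs = 0.54009 * 1.4 * 1.729 = 1.3073 persons/(s*m)
Fc = 1.3073 * 0.834 = 1.0903 persons/s

1.0903 persons/s


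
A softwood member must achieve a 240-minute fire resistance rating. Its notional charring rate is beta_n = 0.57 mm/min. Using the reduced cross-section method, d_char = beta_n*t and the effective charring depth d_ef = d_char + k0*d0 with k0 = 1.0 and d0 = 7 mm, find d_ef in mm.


d_char = 0.57 * 240 = 136.8 mm
d_ef = 136.8 + 1.0*7 = 143.8 mm

143.8 mm


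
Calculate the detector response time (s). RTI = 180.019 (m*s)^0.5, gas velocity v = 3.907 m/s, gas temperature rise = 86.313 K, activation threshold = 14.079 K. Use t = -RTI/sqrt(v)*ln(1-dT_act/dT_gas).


dT_act/dT_gas = 0.16312
ln(1 - 0.16312) = -0.17807
t = -180.019 / sqrt(3.907) * -0.17807 = 16.218 s

16.218 s


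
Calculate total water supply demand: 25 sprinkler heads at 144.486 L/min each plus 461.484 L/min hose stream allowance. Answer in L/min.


Sprinkler demand = 25 * 144.486 = 3612.15 L/min
Total = 3612.15 + 461.484 = 4073.634 L/min

4073.634 L/min


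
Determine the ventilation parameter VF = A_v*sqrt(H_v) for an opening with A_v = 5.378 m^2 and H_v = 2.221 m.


sqrt(H_v) = 1.4903
VF = 5.378 * 1.4903 = 8.0148 m^(5/2)

8.0148 m^(5/2)


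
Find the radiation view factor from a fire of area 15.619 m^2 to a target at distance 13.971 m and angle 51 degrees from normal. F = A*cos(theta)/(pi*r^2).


cos(51 deg) = 0.62932
pi*r^2 = 613.20
F = 15.619 * 0.62932 / 613.20 = 0.016030

0.016030


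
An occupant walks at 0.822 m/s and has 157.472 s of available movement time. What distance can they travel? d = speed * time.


d = 0.822 * 157.472 = 129.44 m

129.44 m


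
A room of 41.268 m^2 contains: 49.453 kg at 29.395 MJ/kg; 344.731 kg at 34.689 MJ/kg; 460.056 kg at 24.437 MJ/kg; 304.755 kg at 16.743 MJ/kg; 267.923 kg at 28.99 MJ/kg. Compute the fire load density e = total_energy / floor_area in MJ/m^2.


Total energy = 49.453*29.395 + 344.731*34.689 + 460.056*24.437 + 304.755*16.743 + 267.923*28.99
= 1453.671 + 11958.37 + 11242.39 + 5102.513 + 7767.088
= 37524.03 MJ
e = 37524.03 / 41.268 = 909.28 MJ/m^2

909.28 MJ/m^2


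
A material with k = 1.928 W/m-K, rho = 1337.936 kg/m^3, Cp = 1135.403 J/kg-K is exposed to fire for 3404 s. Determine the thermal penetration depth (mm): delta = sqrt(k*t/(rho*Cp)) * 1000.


alpha = 1.928 / (1337.936 * 1135.403) = 1.2692e-06 m^2/s
alpha * t = 0.0043203
delta = sqrt(0.0043203) * 1000 = 65.729 mm

65.729 mm


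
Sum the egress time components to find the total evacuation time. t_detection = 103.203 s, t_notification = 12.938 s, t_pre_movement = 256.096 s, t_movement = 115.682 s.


Total = 103.203 + 12.938 + 256.096 + 115.682 = 487.919 s

487.919 s


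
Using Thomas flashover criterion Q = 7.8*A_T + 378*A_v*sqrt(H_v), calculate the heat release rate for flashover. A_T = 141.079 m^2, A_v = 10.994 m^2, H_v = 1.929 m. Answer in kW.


7.8*A_T = 1100.4
sqrt(H_v) = 1.3889
378*A_v*sqrt(H_v) = 5771.8
Q = 1100.4 + 5771.8 = 6872.2 kW

6872.2 kW


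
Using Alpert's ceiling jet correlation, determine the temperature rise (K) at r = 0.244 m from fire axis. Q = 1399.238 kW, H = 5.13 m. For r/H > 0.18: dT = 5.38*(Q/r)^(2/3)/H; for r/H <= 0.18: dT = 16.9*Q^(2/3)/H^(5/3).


r/H = 0.244 / 5.13 = 0.047563
r/H <= 0.18, so dT = 16.9*Q^(2/3)/H^(5/3)
Q^(2/3) = 125.10
H^(5/3) = 15.259
dT = 16.9 * 125.10 / 15.259 = 138.55 K

138.55 K


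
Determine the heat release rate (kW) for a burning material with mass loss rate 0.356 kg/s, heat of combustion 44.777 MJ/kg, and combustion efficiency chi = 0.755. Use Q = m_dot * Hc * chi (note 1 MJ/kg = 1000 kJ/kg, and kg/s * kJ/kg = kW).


Hc = 44.777 MJ/kg = 44.777 * 1000 kJ/kg = 44777 kJ/kg
Q = 0.356 kg/s * 44777 kJ/kg * 0.755 = 12035 kW

12035 kW


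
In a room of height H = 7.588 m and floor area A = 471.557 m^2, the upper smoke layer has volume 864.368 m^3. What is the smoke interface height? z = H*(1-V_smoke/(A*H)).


V/(A*H) = 0.24157
1 - 0.24157 = 0.75843
z = 7.588 * 0.75843 = 5.7550 m

5.7550 m


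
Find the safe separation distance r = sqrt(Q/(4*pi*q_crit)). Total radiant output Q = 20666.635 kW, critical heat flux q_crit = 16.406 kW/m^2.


4*pi*q_crit = 206.16
Q/(4*pi*q_crit) = 100.24
r = sqrt(100.24) = 10.012 m

10.012 m


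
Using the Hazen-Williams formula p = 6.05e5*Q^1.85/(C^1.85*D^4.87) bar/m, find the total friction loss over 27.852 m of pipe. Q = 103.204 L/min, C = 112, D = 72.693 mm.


Q^1.85 = 5313.0
C^1.85 = 6180.9
D^4.87 = 1.1627e+09
p/m = 0.00044727 bar/m
p_total = 0.00044727 * 27.852 = 0.012457 bar

0.012457 bar


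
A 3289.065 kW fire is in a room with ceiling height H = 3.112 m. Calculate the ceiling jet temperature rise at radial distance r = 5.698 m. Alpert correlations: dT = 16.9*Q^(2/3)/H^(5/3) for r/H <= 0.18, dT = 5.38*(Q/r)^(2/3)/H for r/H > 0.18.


r/H = 5.698 / 3.112 = 1.8310
r/H > 0.18, so dT = 5.38*(Q/r)^(2/3)/H
Q/r = 577.23
(Q/r)^(2/3) = 69.327
dT = 5.38 * 69.327 / 3.112 = 119.85 K

119.85 K


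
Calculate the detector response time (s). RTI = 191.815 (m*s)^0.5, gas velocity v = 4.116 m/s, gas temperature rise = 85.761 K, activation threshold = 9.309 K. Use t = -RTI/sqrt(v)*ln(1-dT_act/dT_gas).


dT_act/dT_gas = 0.10855
ln(1 - 0.10855) = -0.11490
t = -191.815 / sqrt(4.116) * -0.11490 = 10.863 s

10.863 s


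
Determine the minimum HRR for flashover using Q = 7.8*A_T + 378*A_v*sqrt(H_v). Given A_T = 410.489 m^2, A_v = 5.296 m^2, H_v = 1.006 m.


7.8*A_T = 3201.8
sqrt(H_v) = 1.0030
378*A_v*sqrt(H_v) = 2007.9
Q = 3201.8 + 2007.9 = 5209.7 kW

5209.7 kW


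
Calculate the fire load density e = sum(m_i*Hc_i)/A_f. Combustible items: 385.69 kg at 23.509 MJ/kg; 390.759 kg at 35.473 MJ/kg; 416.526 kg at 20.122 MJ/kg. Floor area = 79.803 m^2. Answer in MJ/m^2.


Total energy = 385.69*23.509 + 390.759*35.473 + 416.526*20.122
= 9067.186 + 13861.39 + 8381.336
= 31309.92 MJ
e = 31309.92 / 79.803 = 392.34 MJ/m^2

392.34 MJ/m^2


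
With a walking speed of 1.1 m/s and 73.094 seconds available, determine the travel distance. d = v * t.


d = 1.1 * 73.094 = 80.403 m

80.403 m


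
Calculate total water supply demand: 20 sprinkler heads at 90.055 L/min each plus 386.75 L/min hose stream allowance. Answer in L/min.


Sprinkler demand = 20 * 90.055 = 1801.1 L/min
Total = 1801.1 + 386.75 = 2187.85 L/min

2187.85 L/min


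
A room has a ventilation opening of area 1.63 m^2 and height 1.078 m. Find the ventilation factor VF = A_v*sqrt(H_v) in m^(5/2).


sqrt(H_v) = 1.0383
VF = 1.63 * 1.0383 = 1.6924 m^(5/2)

1.6924 m^(5/2)


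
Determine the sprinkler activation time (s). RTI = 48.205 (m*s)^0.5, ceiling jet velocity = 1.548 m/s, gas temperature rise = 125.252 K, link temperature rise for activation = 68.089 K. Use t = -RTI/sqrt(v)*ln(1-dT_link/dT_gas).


dT_link/dT_gas = 0.54362
ln(1 - 0.54362) = -0.78442
t = -48.205 / sqrt(1.548) * -0.78442 = 30.392 s

30.392 s


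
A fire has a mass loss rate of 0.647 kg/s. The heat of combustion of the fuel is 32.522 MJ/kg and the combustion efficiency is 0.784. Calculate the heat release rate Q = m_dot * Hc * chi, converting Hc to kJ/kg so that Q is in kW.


Hc = 32.522 MJ/kg = 32.522 * 1000 kJ/kg = 32522 kJ/kg
Q = 0.647 kg/s * 32522 kJ/kg * 0.784 = 16497 kW

16497 kW


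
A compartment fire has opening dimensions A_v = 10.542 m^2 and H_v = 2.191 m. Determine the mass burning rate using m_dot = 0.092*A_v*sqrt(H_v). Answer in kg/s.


sqrt(H_v) = 1.4802
m_dot = 0.092 * 10.542 * 1.4802 = 1.4356 kg/s

1.4356 kg/s


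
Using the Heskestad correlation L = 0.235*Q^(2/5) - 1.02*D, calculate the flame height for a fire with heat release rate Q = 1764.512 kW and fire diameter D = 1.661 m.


Q^(2/5) = 19.891
0.235 * Q^(2/5) = 4.6743
1.02 * D = 1.6942
L = 2.9801 m

2.9801 m


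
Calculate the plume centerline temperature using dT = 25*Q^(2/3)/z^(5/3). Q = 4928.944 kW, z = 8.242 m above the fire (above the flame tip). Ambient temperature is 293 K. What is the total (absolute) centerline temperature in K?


Q^(2/3) = 289.62
z^(5/3) = 33.630
dT = 25 * 289.62 / 33.630 = 215.31 K
T = 293 + 215.31 = 508.31 K

508.31 K


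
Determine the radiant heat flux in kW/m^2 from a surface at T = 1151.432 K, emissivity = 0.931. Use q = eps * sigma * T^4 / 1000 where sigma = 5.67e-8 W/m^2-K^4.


T^4 = 1.7577e+12
q = 0.931 * 5.67e-8 * 1.7577e+12 / 1000 = 92.787 kW/m^2

92.787 kW/m^2


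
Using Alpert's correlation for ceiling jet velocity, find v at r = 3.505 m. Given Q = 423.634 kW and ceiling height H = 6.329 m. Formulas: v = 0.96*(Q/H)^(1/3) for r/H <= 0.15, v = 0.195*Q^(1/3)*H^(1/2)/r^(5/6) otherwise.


r/H = 3.505 / 6.329 = 0.55380
r/H > 0.15, so v = 0.195*Q^(1/3)*H^(1/2)/r^(5/6)
Q^(1/3) = 7.5104
H^(1/2) = 2.5158
r^(5/6) = 2.8438
v = 0.195 * 7.5104 * 2.5158 / 2.8438 = 1.2956 m/s

1.2956 m/s


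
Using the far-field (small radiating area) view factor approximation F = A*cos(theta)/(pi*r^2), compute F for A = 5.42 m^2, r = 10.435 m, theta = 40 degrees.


cos(40 deg) = 0.76604
pi*r^2 = 342.09
F = 5.42 * 0.76604 / 342.09 = 0.012137

0.012137


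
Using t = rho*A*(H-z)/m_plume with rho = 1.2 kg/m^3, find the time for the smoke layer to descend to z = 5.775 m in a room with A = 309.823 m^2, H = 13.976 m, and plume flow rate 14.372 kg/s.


H - z = 8.201 m
t = 1.2 * 309.823 * 8.201 / 14.372 = 212.15 s

212.15 s


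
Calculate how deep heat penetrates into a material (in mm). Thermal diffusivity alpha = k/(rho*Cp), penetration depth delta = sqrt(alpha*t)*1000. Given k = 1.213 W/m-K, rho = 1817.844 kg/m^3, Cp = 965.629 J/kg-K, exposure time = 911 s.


alpha = 1.213 / (1817.844 * 965.629) = 6.9103e-07 m^2/s
alpha * t = 0.00062952
delta = sqrt(0.00062952) * 1000 = 25.090 mm

25.090 mm


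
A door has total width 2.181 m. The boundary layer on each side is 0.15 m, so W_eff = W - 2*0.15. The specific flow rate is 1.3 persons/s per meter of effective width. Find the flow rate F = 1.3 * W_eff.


W_eff = 2.181 - 0.30 = 1.881 m
F = 1.3 * 1.881 = 2.4453 persons/s

2.4453 persons/s


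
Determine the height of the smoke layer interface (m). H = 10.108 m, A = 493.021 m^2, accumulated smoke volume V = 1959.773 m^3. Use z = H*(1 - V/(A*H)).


V/(A*H) = 0.39326
1 - 0.39326 = 0.60674
z = 10.108 * 0.60674 = 6.1330 m

6.1330 m


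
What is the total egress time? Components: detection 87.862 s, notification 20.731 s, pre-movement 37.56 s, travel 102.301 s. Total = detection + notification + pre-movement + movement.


Total = 87.862 + 20.731 + 37.56 + 102.301 = 248.454 s

248.454 s


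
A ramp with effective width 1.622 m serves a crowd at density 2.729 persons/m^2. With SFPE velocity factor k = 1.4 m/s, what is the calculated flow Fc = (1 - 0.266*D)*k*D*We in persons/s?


1 - 0.266*D = 1 - 0.266*2.729 = 0.27409
Fs = 0.27409 * 1.4 * 2.729 = 1.0472 persons/(s*m)
Fc = 1.0472 * 1.622 = 1.6985 persons/s

1.6985 persons/s


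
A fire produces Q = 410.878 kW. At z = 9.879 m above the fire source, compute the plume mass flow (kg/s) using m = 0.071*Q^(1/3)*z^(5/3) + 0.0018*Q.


Q^(1/3) = 7.4343
z^(5/3) = 45.484
First term = 0.071 * 7.4343 * 45.484 = 24.008
Second term = 0.0018 * 410.878 = 0.73958
m = 24.747 kg/s

24.747 kg/s


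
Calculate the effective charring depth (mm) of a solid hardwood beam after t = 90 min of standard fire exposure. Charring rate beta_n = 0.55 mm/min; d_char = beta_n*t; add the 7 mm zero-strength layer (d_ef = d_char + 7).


d_char = 0.55 * 90 = 49.5 mm
d_ef = 49.5 + 1.0*7 = 56.5 mm

56.5 mm


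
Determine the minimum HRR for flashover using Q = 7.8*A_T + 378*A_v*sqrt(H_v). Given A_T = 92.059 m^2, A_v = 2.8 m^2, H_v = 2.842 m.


7.8*A_T = 718.06
sqrt(H_v) = 1.6858
378*A_v*sqrt(H_v) = 1784.3
Q = 718.06 + 1784.3 = 2502.3 kW

2502.3 kW


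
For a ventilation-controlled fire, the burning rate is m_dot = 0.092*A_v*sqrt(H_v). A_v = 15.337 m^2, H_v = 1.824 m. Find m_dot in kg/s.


sqrt(H_v) = 1.3506
m_dot = 0.092 * 15.337 * 1.3506 = 1.9056 kg/s

1.9056 kg/s


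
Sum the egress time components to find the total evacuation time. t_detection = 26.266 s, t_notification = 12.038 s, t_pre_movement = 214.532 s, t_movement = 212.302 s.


Total = 26.266 + 12.038 + 214.532 + 212.302 = 465.138 s

465.138 s


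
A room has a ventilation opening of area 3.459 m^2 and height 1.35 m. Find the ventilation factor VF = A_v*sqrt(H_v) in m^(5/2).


sqrt(H_v) = 1.1619
VF = 3.459 * 1.1619 = 4.0190 m^(5/2)

4.0190 m^(5/2)


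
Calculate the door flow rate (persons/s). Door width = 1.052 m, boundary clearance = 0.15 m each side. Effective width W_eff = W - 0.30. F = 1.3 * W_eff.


W_eff = 1.052 - 0.30 = 0.752 m
F = 1.3 * 0.752 = 0.97760 persons/s

0.97760 persons/s


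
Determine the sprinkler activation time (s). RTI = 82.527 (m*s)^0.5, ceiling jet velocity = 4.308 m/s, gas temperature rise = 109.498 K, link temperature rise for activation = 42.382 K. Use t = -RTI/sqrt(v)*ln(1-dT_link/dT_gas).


dT_link/dT_gas = 0.38706
ln(1 - 0.38706) = -0.48948
t = -82.527 / sqrt(4.308) * -0.48948 = 19.462 s

19.462 s


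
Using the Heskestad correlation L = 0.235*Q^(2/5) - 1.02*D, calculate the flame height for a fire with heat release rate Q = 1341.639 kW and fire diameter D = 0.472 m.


Q^(2/5) = 17.826
0.235 * Q^(2/5) = 4.1891
1.02 * D = 0.48144
L = 3.7077 m

3.7077 m


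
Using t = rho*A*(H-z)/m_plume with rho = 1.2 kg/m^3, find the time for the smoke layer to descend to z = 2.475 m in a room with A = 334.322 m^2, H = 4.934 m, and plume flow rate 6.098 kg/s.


H - z = 2.459 m
t = 1.2 * 334.322 * 2.459 / 6.098 = 161.78 s

161.78 s


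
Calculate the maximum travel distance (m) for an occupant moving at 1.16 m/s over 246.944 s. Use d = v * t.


d = 1.16 * 246.944 = 286.46 m

286.46 m


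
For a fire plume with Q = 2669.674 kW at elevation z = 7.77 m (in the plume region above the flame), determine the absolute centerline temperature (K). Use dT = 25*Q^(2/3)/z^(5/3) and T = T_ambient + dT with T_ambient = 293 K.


Q^(2/3) = 192.44
z^(5/3) = 30.481
dT = 25 * 192.44 / 30.481 = 157.84 K
T = 293 + 157.84 = 450.84 K

450.84 K


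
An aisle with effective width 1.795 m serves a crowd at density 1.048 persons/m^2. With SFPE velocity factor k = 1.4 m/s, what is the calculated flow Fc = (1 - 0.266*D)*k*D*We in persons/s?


1 - 0.266*D = 1 - 0.266*1.048 = 0.72123
Fs = 0.72123 * 1.4 * 1.048 = 1.0582 persons/(s*m)
Fc = 1.0582 * 1.795 = 1.8995 persons/s

1.8995 persons/s


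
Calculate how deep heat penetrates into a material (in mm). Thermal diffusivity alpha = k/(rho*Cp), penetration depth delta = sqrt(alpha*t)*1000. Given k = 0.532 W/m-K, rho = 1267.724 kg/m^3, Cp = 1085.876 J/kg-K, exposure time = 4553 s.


alpha = 0.532 / (1267.724 * 1085.876) = 3.8646e-07 m^2/s
alpha * t = 0.0017596
delta = sqrt(0.0017596) * 1000 = 41.947 mm

41.947 mm


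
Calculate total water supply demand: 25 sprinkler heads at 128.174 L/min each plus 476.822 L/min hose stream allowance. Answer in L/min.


Sprinkler demand = 25 * 128.174 = 3204.35 L/min
Total = 3204.35 + 476.822 = 3681.172 L/min

3681.172 L/min


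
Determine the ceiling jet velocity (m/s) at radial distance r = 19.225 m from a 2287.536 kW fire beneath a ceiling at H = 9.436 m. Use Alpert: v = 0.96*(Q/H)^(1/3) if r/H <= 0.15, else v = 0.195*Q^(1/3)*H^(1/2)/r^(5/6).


r/H = 19.225 / 9.436 = 2.0374
r/H > 0.15, so v = 0.195*Q^(1/3)*H^(1/2)/r^(5/6)
Q^(1/3) = 13.176
H^(1/2) = 3.0718
r^(5/6) = 11.746
v = 0.195 * 13.176 * 3.0718 / 11.746 = 0.67194 m/s

0.67194 m/s


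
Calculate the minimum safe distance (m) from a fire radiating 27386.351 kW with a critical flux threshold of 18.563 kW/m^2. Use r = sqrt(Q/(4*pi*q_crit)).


4*pi*q_crit = 233.27
Q/(4*pi*q_crit) = 117.40
r = sqrt(117.40) = 10.835 m

10.835 m


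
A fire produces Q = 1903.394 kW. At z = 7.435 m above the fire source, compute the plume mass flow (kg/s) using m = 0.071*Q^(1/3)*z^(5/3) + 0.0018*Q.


Q^(1/3) = 12.393
z^(5/3) = 28.323
First term = 0.071 * 12.393 * 28.323 = 24.921
Second term = 0.0018 * 1903.394 = 3.4261
m = 28.347 kg/s

28.347 kg/s


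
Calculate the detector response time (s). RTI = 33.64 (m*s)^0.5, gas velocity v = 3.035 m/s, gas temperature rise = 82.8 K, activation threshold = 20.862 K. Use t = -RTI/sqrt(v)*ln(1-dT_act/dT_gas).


dT_act/dT_gas = 0.25196
ln(1 - 0.25196) = -0.29029
t = -33.64 / sqrt(3.035) * -0.29029 = 5.6055 s

5.6055 s


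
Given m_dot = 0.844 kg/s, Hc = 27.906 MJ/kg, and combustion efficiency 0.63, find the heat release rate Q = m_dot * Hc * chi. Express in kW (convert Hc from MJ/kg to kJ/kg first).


Hc = 27.906 MJ/kg = 27.906 * 1000 kJ/kg = 27906 kJ/kg
Q = 0.844 kg/s * 27906 kJ/kg * 0.63 = 14838 kW

14838 kW


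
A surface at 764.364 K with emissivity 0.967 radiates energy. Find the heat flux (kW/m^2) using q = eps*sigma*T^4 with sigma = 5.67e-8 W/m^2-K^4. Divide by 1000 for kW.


T^4 = 3.4135e+11
q = 0.967 * 5.67e-8 * 3.4135e+11 / 1000 = 18.716 kW/m^2

18.716 kW/m^2


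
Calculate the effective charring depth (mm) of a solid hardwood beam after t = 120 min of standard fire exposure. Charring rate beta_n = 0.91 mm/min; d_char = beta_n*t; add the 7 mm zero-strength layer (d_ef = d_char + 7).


d_char = 0.91 * 120 = 109.2 mm
d_ef = 109.2 + 1.0*7 = 116.2 mm

116.2 mm


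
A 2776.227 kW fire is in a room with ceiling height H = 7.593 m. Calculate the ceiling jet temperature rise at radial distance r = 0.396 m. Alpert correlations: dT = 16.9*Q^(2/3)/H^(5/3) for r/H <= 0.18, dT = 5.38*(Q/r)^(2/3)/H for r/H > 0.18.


r/H = 0.396 / 7.593 = 0.052153
r/H <= 0.18, so dT = 16.9*Q^(2/3)/H^(5/3)
Q^(2/3) = 197.53
H^(5/3) = 29.333
dT = 16.9 * 197.53 / 29.333 = 113.81 K

113.81 K


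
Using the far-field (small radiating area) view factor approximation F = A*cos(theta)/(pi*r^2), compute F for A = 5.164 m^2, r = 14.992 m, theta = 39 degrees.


cos(39 deg) = 0.77715
pi*r^2 = 706.10
F = 5.164 * 0.77715 / 706.10 = 0.0056836

0.0056836


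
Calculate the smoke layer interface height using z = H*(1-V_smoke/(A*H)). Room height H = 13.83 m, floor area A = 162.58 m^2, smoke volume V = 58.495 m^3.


V/(A*H) = 0.026015
1 - 0.026015 = 0.97398
z = 13.83 * 0.97398 = 13.470 m

13.470 m


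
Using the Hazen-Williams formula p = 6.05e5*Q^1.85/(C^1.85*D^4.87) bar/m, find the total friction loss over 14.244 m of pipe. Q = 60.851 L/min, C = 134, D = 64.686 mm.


Q^1.85 = 1999.4
C^1.85 = 8612.8
D^4.87 = 6.5864e+08
p/m = 0.00021324 bar/m
p_total = 0.00021324 * 14.244 = 0.0030373 bar

0.0030373 bar


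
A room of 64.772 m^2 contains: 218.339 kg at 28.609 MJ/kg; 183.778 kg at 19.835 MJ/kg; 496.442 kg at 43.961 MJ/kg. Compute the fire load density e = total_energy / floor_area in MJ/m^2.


Total energy = 218.339*28.609 + 183.778*19.835 + 496.442*43.961
= 6246.460 + 3645.237 + 21824.09
= 31715.78 MJ
e = 31715.78 / 64.772 = 489.65 MJ/m^2

489.65 MJ/m^2


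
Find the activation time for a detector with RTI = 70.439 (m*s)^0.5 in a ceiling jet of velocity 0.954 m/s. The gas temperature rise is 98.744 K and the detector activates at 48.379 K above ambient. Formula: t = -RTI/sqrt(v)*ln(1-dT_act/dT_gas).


dT_act/dT_gas = 0.48994
ln(1 - 0.48994) = -0.67323
t = -70.439 / sqrt(0.954) * -0.67323 = 48.552 s

48.552 s


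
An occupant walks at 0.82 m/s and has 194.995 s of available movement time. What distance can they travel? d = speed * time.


d = 0.82 * 194.995 = 159.90 m

159.90 m


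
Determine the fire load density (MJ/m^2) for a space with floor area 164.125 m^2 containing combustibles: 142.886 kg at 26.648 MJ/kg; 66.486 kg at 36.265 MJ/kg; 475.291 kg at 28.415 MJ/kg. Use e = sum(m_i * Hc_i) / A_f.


Total energy = 142.886*26.648 + 66.486*36.265 + 475.291*28.415
= 3807.626 + 2411.115 + 13505.39
= 19724.13 MJ
e = 19724.13 / 164.125 = 120.18 MJ/m^2

120.18 MJ/m^2


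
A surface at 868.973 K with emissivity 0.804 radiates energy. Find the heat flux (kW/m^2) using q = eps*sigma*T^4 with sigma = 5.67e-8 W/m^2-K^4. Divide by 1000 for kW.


T^4 = 5.7020e+11
q = 0.804 * 5.67e-8 * 5.7020e+11 / 1000 = 25.993 kW/m^2

25.993 kW/m^2


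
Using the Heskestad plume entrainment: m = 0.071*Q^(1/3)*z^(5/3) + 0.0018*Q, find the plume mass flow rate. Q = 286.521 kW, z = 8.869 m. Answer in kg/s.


Q^(1/3) = 6.5925
z^(5/3) = 38.001
First term = 0.071 * 6.5925 * 38.001 = 17.787
Second term = 0.0018 * 286.521 = 0.51574
m = 18.303 kg/s

18.303 kg/s


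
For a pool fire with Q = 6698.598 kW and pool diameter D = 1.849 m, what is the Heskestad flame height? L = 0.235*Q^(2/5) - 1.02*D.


Q^(2/5) = 33.915
0.235 * Q^(2/5) = 7.9701
1.02 * D = 1.8860
L = 6.0841 m

6.0841 m


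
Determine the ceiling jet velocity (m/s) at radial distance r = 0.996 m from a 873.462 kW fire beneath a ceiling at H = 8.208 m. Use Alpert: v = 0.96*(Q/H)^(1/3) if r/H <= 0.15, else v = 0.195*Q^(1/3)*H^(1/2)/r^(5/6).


r/H = 0.996 / 8.208 = 0.12135
r/H <= 0.15, so v = 0.96*(Q/H)^(1/3)
Q/H = 106.42
(Q/H)^(1/3) = 4.7388
v = 0.96 * 4.7388 = 4.5493 m/s

4.5493 m/s


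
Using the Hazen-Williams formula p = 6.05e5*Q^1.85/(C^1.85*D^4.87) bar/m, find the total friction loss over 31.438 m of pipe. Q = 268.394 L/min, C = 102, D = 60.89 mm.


Q^1.85 = 31134
C^1.85 = 5198.9
D^4.87 = 4.9061e+08
p/m = 0.0073848 bar/m
p_total = 0.0073848 * 31.438 = 0.23216 bar

0.23216 bar


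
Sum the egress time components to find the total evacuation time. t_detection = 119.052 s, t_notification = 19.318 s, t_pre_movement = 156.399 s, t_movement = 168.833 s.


Total = 119.052 + 19.318 + 156.399 + 168.833 = 463.602 s

463.602 s


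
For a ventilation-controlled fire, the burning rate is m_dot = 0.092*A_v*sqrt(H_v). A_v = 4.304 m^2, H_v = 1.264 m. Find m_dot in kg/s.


sqrt(H_v) = 1.1243
m_dot = 0.092 * 4.304 * 1.1243 = 0.44518 kg/s

0.44518 kg/s


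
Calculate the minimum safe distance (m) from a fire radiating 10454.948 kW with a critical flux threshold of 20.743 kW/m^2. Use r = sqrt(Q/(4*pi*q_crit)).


4*pi*q_crit = 260.66
Q/(4*pi*q_crit) = 40.109
r = sqrt(40.109) = 6.3332 m

6.3332 m


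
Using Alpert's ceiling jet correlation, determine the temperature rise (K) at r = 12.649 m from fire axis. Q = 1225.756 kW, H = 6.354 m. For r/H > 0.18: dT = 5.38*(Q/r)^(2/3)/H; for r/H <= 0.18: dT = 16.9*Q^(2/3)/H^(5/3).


r/H = 12.649 / 6.354 = 1.9907
r/H > 0.18, so dT = 5.38*(Q/r)^(2/3)/H
Q/r = 96.905
(Q/r)^(2/3) = 21.098
dT = 5.38 * 21.098 / 6.354 = 17.864 K

17.864 K


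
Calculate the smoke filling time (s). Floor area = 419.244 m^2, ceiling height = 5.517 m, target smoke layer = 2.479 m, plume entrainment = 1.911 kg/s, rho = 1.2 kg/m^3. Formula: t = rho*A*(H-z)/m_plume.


H - z = 3.038 m
t = 1.2 * 419.244 * 3.038 / 1.911 = 799.79 s

799.79 s


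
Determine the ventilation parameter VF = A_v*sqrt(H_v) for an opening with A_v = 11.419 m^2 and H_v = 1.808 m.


sqrt(H_v) = 1.3446
VF = 11.419 * 1.3446 = 15.354 m^(5/2)

15.354 m^(5/2)


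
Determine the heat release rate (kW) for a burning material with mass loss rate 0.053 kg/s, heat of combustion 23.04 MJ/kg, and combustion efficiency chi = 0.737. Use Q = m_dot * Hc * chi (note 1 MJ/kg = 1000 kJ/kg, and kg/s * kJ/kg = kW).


Hc = 23.04 MJ/kg = 23.04 * 1000 kJ/kg = 23040 kJ/kg
Q = 0.053 kg/s * 23040 kJ/kg * 0.737 = 899.97 kW

899.97 kW


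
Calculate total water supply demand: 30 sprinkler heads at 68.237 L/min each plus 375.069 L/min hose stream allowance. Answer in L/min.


Sprinkler demand = 30 * 68.237 = 2047.11 L/min
Total = 2047.11 + 375.069 = 2422.179 L/min

2422.179 L/min


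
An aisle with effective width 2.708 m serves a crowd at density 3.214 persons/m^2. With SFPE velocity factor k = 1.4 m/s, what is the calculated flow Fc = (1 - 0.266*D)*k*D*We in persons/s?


1 - 0.266*D = 1 - 0.266*3.214 = 0.14508
Fs = 0.14508 * 1.4 * 3.214 = 0.65278 persons/(s*m)
Fc = 0.65278 * 2.708 = 1.7677 persons/s

1.7677 persons/s


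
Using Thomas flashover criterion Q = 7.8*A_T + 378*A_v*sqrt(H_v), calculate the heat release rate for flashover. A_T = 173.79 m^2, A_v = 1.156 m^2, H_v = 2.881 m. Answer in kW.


7.8*A_T = 1355.562
sqrt(H_v) = 1.6974
378*A_v*sqrt(H_v) = 741.69
Q = 1355.562 + 741.69 = 2097.3 kW

2097.3 kW


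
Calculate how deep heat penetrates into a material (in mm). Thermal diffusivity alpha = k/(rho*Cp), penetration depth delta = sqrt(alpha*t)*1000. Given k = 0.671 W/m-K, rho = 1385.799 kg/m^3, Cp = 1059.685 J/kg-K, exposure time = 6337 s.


alpha = 0.671 / (1385.799 * 1059.685) = 4.5693e-07 m^2/s
alpha * t = 0.0028955
delta = sqrt(0.0028955) * 1000 = 53.810 mm

53.810 mm


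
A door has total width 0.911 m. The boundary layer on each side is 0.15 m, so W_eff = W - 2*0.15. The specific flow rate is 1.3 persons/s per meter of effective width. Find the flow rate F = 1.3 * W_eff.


W_eff = 0.911 - 0.30 = 0.611 m
F = 1.3 * 0.611 = 0.79430 persons/s

0.79430 persons/s


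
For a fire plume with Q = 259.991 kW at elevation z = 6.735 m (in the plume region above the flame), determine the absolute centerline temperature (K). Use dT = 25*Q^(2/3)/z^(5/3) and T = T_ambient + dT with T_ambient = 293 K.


Q^(2/3) = 40.735
z^(5/3) = 24.019
dT = 25 * 40.735 / 24.019 = 42.398 K
T = 293 + 42.398 = 335.40 K

335.40 K


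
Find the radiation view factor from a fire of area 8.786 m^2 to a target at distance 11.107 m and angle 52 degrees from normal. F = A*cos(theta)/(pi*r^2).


cos(52 deg) = 0.61566
pi*r^2 = 387.56
F = 8.786 * 0.61566 / 387.56 = 0.013957

0.013957


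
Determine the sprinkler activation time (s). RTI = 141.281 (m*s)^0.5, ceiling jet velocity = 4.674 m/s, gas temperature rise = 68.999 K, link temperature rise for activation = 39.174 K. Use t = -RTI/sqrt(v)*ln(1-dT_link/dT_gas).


dT_link/dT_gas = 0.56775
ln(1 - 0.56775) = -0.83875
t = -141.281 / sqrt(4.674) * -0.83875 = 54.811 s

54.811 s


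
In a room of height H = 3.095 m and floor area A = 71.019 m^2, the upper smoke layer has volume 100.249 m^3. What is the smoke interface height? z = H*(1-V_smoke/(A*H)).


V/(A*H) = 0.45608
1 - 0.45608 = 0.54392
z = 3.095 * 0.54392 = 1.6834 m

1.6834 m


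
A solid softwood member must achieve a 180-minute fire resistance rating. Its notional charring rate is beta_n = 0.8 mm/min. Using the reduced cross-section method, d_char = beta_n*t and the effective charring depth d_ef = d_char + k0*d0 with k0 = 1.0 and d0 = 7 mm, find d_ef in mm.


d_char = 0.8 * 180 = 144 mm
d_ef = 144 + 1.0*7 = 151 mm

151 mm


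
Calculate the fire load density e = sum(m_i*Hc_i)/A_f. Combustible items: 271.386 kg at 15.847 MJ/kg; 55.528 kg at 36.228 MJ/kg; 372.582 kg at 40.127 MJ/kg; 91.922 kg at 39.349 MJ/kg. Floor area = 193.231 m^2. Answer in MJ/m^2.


Total energy = 271.386*15.847 + 55.528*36.228 + 372.582*40.127 + 91.922*39.349
= 4300.654 + 2011.668 + 14950.60 + 3617.039
= 24879.96 MJ
e = 24879.96 / 193.231 = 128.76 MJ/m^2

128.76 MJ/m^2


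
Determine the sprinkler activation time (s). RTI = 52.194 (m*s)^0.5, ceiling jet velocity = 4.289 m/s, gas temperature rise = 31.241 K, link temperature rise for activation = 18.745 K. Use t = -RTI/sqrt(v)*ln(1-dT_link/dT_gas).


dT_link/dT_gas = 0.60001
ln(1 - 0.60001) = -0.91632
t = -52.194 / sqrt(4.289) * -0.91632 = 23.094 s

23.094 s


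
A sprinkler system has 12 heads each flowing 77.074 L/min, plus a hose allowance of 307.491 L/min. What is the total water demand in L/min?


Sprinkler demand = 12 * 77.074 = 924.888 L/min
Total = 924.888 + 307.491 = 1232.379 L/min

1232.379 L/min


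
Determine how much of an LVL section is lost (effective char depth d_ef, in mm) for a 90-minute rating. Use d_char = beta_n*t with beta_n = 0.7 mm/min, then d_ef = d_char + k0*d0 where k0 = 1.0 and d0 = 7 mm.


d_char = 0.7 * 90 = 63 mm
d_ef = 63 + 1.0*7 = 70 mm

70 mm


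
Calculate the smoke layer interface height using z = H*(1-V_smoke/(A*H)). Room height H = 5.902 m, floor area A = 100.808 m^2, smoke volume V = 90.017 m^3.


V/(A*H) = 0.15130
1 - 0.15130 = 0.84870
z = 5.902 * 0.84870 = 5.0090 m

5.0090 m


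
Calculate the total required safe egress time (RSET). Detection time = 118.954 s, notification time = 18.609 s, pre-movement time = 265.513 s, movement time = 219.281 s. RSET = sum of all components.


Total = 118.954 + 18.609 + 265.513 + 219.281 = 622.357 s

622.357 s


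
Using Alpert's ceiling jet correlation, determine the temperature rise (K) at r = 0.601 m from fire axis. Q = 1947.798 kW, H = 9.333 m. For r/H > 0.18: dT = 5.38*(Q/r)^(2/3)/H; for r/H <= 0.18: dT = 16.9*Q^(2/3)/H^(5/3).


r/H = 0.601 / 9.333 = 0.064395
r/H <= 0.18, so dT = 16.9*Q^(2/3)/H^(5/3)
Q^(2/3) = 155.97
H^(5/3) = 41.372
dT = 16.9 * 155.97 / 41.372 = 63.711 K

63.711 K


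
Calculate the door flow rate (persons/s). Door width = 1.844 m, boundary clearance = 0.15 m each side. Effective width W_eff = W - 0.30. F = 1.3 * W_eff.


W_eff = 1.844 - 0.30 = 1.544 m
F = 1.3 * 1.544 = 2.0072 persons/s

2.0072 persons/s


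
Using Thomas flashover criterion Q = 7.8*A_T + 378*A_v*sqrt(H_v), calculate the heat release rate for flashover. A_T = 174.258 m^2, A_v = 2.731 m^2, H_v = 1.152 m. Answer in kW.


7.8*A_T = 1359.2
sqrt(H_v) = 1.0733
378*A_v*sqrt(H_v) = 1108.0
Q = 1359.2 + 1108.0 = 2467.2 kW

2467.2 kW


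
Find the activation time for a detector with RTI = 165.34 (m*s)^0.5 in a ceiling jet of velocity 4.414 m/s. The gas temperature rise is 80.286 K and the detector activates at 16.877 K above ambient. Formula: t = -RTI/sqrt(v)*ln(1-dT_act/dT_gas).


dT_act/dT_gas = 0.21021
ln(1 - 0.21021) = -0.23599
t = -165.34 / sqrt(4.414) * -0.23599 = 18.572 s

18.572 s


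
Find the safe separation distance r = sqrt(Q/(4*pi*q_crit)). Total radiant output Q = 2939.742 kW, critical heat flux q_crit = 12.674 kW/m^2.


4*pi*q_crit = 159.27
Q/(4*pi*q_crit) = 18.458
r = sqrt(18.458) = 4.2963 m

4.2963 m
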